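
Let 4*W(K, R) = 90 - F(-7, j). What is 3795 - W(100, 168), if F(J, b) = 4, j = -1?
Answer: 7547/2 ≈ 3773.5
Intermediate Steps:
W(K, R) = 43/2 (W(K, R) = (90 - 1*4)/4 = (90 - 4)/4 = (¼)*86 = 43/2)
3795 - W(100, 168) = 3795 - 1*43/2 = 3795 - 43/2 = 7547/2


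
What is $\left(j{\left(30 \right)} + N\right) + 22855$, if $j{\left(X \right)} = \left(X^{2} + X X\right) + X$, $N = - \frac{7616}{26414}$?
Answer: $\frac{326010987}{13207} \approx 24685.0$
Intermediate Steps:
$N = - \frac{3808}{13207}$ ($N = \left(-7616\right) \frac{1}{26414} = - \frac{3808}{13207} \approx -0.28833$)
$j{\left(X \right)} = X + 2 X^{2}$ ($j{\left(X \right)} = \left(X^{2} + X^{2}\right) + X = 2 X^{2} + X = X + 2 X^{2}$)
$\left(j{\left(30 \right)} + N\right) + 22855 = \left(30 \left(1 + 2 \cdot 30\right) - \frac{3808}{13207}\right) + 22855 = \left(30 \left(1 + 60\right) - \frac{3808}{13207}\right) + 22855 = \left(30 \cdot 61 - \frac{3808}{13207}\right) + 22855 = \left(1830 - \frac{3808}{13207}\right) + 22855 = \frac{24165002}{13207} + 22855 = \frac{326010987}{13207}$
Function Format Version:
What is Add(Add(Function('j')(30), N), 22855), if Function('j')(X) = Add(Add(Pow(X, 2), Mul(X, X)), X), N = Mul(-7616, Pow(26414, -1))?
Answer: Rational(326010987, 13207) ≈ 24685.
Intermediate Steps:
N = Rational(-3808, 13207) (N = Mul(-7616, Rational(1, 26414)) = Rational(-3808, 13207) ≈ -0.28833)
Function('j')(X) = Add(X, Mul(2, Pow(X, 2))) (Function('j')(X) = Add(Add(Pow(X, 2), Pow(X, 2)), X) = Add(Mul(2, Pow(X, 2)), X) = Add(X, Mul(2, Pow(X, 2))))
Add(Add(Function('j')(30), N), 22855) = Add(Add(Mul(30, Add(1, Mul(2, 30))), Rational(-3808, 13207)), 22855) = Add(Add(Mul(30, Add(1, 60)), Rational(-3808, 13207)), 22855) = Add(Add(Mul(30, 61), Rational(-3808, 13207)), 22855) = Add(Add(1830, Rational(-3808, 13207)), 22855) = Add(Rational(24165002, 13207), 22855) = Rational(326010987, 13207)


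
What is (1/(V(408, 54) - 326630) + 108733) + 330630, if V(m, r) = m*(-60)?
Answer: 154264742929/351110 ≈ 4.3936e+5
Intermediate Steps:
V(m, r) = -60*m
(1/(V(408, 54) - 326630) + 108733) + 330630 = (1/(-60*408 - 326630) + 108733) + 330630 = (1/(-24480 - 326630) + 108733) + 330630 = (1/(-351110) + 108733) + 330630 = (-1/351110 + 108733) + 330630 = 38177243629/351110 + 330630 = 154264742929/351110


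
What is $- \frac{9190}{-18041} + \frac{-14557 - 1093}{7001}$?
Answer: $- \frac{218002460}{126305041} \approx -1.726$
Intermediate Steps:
$- \frac{9190}{-18041} + \frac{-14557 - 1093}{7001} = \left(-9190\right) \left(- \frac{1}{18041}\right) + \left(-14557 - 1093\right) \frac{1}{7001} = \frac{9190}{18041} - \frac{15650}{7001} = - \frac{218002460}{126305041}$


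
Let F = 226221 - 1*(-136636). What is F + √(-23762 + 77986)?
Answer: 362857 + 4*√3389 ≈ 3.6309e+5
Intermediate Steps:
F = 362857 (F = 226221 + 136636 = 362857)
F + √(-23762 + 77986) = 362857 + √(-23762 + 77986) = 362857 + √54224 = 362857 + 4*√3389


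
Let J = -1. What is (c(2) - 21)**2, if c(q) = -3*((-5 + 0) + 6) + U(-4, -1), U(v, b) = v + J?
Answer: 841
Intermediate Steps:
U(v, b) = -1 + v (U(v, b) = v - 1 = -1 + v)
c(q) = -8 (c(q) = -3*((-5 + 0) + 6) + (-1 - 4) = -3*(-5 + 6) - 5 = -3*1 - 5 = -3 - 5 = -8)
(c(2) - 21)**2 = (-8 - 21)**2 = (-29)**2 = 841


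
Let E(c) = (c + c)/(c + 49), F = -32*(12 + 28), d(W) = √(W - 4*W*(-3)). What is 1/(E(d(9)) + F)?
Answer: -1461877/1871352086 - 147*√13/1871352086 ≈ -0.00078147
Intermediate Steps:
d(W) = √13*√W (d(W) = √(W + 12*W) = √(13*W) = √13*√W)
F = -1280 (F = -32*40 = -1280)
E(c) = 2*c/(49 + c) (E(c) = (2*c)/(49 + c) = 2*c/(49 + c))
1/(E(d(9)) + F) = 1/(2*(√13*√9)/(49 + √13*√9) - 1280) = 1/(2*(√13*3)/(49 + √13*3) - 1280) = 1/(2*(3*√13)/(49 + 3*√13) - 1280) = 1/(6*√13/(49 + 3*√13) - 1280) = 1/(-1280 + 6*√13/(49 + 3*√13))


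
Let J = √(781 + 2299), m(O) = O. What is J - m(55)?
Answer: -55 + 2*√770 ≈ 0.49775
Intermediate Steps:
J = 2*√770 (J = √3080 = 2*√770 ≈ 55.498)
J - m(55) = 2*√770 - 1*55 = 2*√770 - 55 = -55 + 2*√770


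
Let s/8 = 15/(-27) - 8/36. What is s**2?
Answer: 3136/81 ≈ 38.716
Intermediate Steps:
s = -56/9 (s = 8*(15/(-27) - 8/36) = 8*(15*(-1/27) - 8*1/36) = 8*(-5/9 - 2/9) = 8*(-7/9) = -56/9 ≈ -6.2222)
s**2 = (-56/9)**2 = 3136/81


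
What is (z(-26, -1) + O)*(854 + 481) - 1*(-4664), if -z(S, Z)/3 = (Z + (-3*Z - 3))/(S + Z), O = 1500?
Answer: 6021047/3 ≈ 2.0070e+6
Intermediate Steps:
z(S, Z) = -3*(-3 - 2*Z)/(S + Z) (z(S, Z) = -3*(Z + (-3*Z - 3))/(S + Z) = -3*(Z + (-3 - 3*Z))/(S + Z) = -3*(-3 - 2*Z)/(S + Z))
(z(-26, -1) + O)*(854 + 481) - 1*(-4664) = (3*(3 + 2*(-1))/(-26 - 1) + 1500)*(854 + 481) - 1*(-4664) = (3*(3 - 2)/(-27) + 1500)*1335 + 4664 = (3*(-1/27)*1 + 1500)*1335 + 4664 = (-1/9 + 1500)*1335 + 4664 = (13499/9)*1335 + 4664 = 6007055/3 + 4664 = 6021047/3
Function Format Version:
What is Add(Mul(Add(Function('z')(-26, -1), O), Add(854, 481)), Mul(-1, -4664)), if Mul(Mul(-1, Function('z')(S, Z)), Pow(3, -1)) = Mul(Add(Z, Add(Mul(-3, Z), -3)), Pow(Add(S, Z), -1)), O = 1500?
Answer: Rational(6021047, 3) ≈ 2.0070e+6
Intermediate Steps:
Function('z')(S, Z) = Mul(-3, Pow(Add(S, Z), -1), Add(-3, Mul(-2, Z))) (Function('z')(S, Z) = Mul(-3, Mul(Add(Z, Add(Mul(-3, Z), -3)), Pow(Add(S, Z), -1))) = Mul(-3, Mul(Add(Z, Add(-3, Mul(-3, Z))), Pow(Add(S, Z), -1))) = Mul(-3, Mul(Add(-3, Mul(-2, Z)), Pow(Add(S, Z), -1))) = Mul(-3, Mul(Pow(Add(S, Z), -1), Add(-3, Mul(-2, Z)))) = Mul(-3, Pow(Add(S, Z), -1), Add(-3, Mul(-2, Z))))
Add(Mul(Add(Function('z')(-26, -1), O), Add(854, 481)), Mul(-1, -4664)) = Add(Mul(Add(Mul(3, Pow(Add(-26, -1), -1), Add(3, Mul(2, -1))), 1500), Add(854, 481)), Mul(-1, -4664)) = Add(Mul(Add(Mul(3, Pow(-27, -1), Add(3, -2)), 1500), 1335), 4664) = Add(Mul(Add(Mul(3, Rational(-1, 27), 1), 1500), 1335), 4664) = Add(Mul(Add(Rational(-1, 9), 1500), 1335), 4664) = Add(Mul(Rational(13499, 9), 1335), 4664) = Add(Rational(6007055, 3), 4664) = Rational(6021047, 3)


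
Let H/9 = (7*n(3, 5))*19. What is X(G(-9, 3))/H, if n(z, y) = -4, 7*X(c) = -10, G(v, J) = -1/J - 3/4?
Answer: 5/16758 ≈ 0.00029837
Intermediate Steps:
G(v, J) = -¾ - 1/J (G(v, J) = -1/J - 3*¼ = -1/J - ¾ = -¾ - 1/J)
X(c) = -10/7 (X(c) = (⅐)*(-10) = -10/7)
H = -4788 (H = 9*((7*(-4))*19) = 9*(-28*19) = 9*(-532) = -4788)
X(G(-9, 3))/H = -10/7/(-4788) = -10/7*(-1/4788) = 5/16758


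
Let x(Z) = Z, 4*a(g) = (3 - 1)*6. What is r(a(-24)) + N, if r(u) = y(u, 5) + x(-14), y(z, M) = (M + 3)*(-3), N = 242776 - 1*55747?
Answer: 186991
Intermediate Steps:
a(g) = 3 (a(g) = ((3 - 1)*6)/4 = (2*6)/4 = (1/4)*12 = 3)
N = 187029 (N = 242776 - 55747 = 187029)
y(z, M) = -9 - 3*M (y(z, M) = (3 + M)*(-3) = -9 - 3*M)
r(u) = -38 (r(u) = (-9 - 3*5) - 14 = (-9 - 15) - 14 = -24 - 14 = -38)
r(a(-24)) + N = -38 + 187029 = 186991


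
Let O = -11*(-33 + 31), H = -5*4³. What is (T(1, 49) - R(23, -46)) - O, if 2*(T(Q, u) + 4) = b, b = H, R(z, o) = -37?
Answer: -149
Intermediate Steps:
H = -320 (H = -5*64 = -320)
b = -320
T(Q, u) = -164 (T(Q, u) = -4 + (½)*(-320) = -4 - 160 = -164)
O = 22 (O = -11*(-2) = 22)
(T(1, 49) - R(23, -46)) - O = (-164 - 1*(-37)) - 1*22 = (-164 + 37) - 22 = -127 - 22 = -149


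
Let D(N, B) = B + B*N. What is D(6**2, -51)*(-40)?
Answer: 75480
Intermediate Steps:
D(6**2, -51)*(-40) = -51*(1 + 6**2)*(-40) = -51*(1 + 36)*(-40) = -51*37*(-40) = -1887*(-40) = 75480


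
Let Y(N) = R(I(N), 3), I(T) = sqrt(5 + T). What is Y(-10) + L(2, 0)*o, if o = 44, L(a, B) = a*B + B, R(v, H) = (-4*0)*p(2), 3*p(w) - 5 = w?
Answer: 0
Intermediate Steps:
p(w) = 5/3 + w/3
R(v, H) = 0 (R(v, H) = (-4*0)*(5/3 + (1/3)*2) = 0*(5/3 + 2/3) = 0*(7/3) = 0)
L(a, B) = B + B*a (L(a, B) = B*a + B = B + B*a)
Y(N) = 0
Y(-10) + L(2, 0)*o = 0 + (0*(1 + 2))*44 = 0 + (0*3)*44 = 0 + 0*44 = 0 + 0 = 0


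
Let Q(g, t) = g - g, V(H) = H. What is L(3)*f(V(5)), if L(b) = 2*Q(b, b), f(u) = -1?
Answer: 0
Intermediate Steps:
Q(g, t) = 0
L(b) = 0 (L(b) = 2*0 = 0)
L(3)*f(V(5)) = 0*(-1) = 0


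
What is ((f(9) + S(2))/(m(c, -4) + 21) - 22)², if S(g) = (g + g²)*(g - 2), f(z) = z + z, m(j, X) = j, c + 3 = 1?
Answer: 160000/361 ≈ 443.21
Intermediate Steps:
c = -2 (c = -3 + 1 = -2)
f(z) = 2*z
S(g) = (-2 + g)*(g + g²) (S(g) = (g + g²)*(-2 + g) = (-2 + g)*(g + g²))
((f(9) + S(2))/(m(c, -4) + 21) - 22)² = ((2*9 + 2*(-2 + 2² - 1*2))/(-2 + 21) - 22)² = ((18 + 2*(-2 + 4 - 2))/19 - 22)² = ((18 + 2*0)*(1/19) - 22)² = ((18 + 0)*(1/19) - 22)² = (18*(1/19) - 22)² = (18/19 - 22)² = (-400/19)² = 160000/361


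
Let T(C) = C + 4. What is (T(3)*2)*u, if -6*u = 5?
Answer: -35/3 ≈ -11.667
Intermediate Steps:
u = -5/6 (u = -1/6*5 = -5/6 ≈ -0.83333)
T(C) = 4 + C
(T(3)*2)*u = ((4 + 3)*2)*(-5/6) = (7*2)*(-5/6) = 14*(-5/6) = -35/3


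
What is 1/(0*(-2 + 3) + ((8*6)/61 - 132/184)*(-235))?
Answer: -2806/45825 ≈ -0.061233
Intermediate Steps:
1/(0*(-2 + 3) + ((8*6)/61 - 132/184)*(-235)) = 1/(0*1 + (48*(1/61) - 132*1/184)*(-235)) = 1/(0 + (48/61 - 33/46)*(-235)) = 1/(0 + (195/2806)*(-235)) = 1/(0 - 45825/2806) = 1/(-45825/2806) = -2806/45825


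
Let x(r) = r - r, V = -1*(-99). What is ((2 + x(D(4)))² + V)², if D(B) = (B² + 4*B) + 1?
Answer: 10609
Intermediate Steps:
D(B) = 1 + B² + 4*B
V = 99
x(r) = 0
((2 + x(D(4)))² + V)² = ((2 + 0)² + 99)² = (2² + 99)² = (4 + 99)² = 103² = 10609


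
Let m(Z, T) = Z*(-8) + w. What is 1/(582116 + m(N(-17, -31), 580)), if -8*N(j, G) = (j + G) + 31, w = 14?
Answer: 1/582113 ≈ 1.7179e-6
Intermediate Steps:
N(j, G) = -31/8 - G/8 - j/8 (N(j, G) = -((j + G) + 31)/8 = -((G + j) + 31)/8 = -(31 + G + j)/8 = -31/8 - G/8 - j/8)
m(Z, T) = 14 - 8*Z (m(Z, T) = Z*(-8) + 14 = -8*Z + 14 = 14 - 8*Z)
1/(582116 + m(N(-17, -31), 580)) = 1/(582116 + (14 - 8*(-31/8 - ⅛*(-31) - ⅛*(-17)))) = 1/(582116 + (14 - 8*(-31/8 + 31/8 + 17/8))) = 1/(582116 + (14 - 8*17/8)) = 1/(582116 + (14 - 17)) = 1/(582116 - 3) = 1/582113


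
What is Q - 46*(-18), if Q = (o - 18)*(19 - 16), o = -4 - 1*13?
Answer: 723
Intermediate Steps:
o = -17 (o = -4 - 13 = -17)
Q = -105 (Q = (-17 - 18)*(19 - 16) = -35*3 = -105)
Q - 46*(-18) = -105 - 46*(-18) = -105 + 828 = 723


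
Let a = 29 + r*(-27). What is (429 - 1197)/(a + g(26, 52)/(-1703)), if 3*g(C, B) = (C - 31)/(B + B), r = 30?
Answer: 408066048/414973411 ≈ 0.98335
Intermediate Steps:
a = -781 (a = 29 + 30*(-27) = 29 - 810 = -781)
g(C, B) = (-31 + C)/(6*B) (g(C, B) = ((C - 31)/(B + B))/3 = ((-31 + C)/((2*B)))/3 = ((-31 + C)*(1/(2*B)))/3 = ((-31 + C)/(2*B))/3 = (-31 + C)/(6*B))
(429 - 1197)/(a + g(26, 52)/(-1703)) = (429 - 1197)/(-781 + ((1/6)*(-31 + 26)/52)/(-1703)) = -768/(-781 + ((1/6)*(1/52)*(-5))*(-1/1703)) = -768/(-781 - 5/312*(-1/1703)) = -768/(-781 + 5/531336) = -768/(-414973411/531336) = -768*(-531336/414973411) = 408066048/414973411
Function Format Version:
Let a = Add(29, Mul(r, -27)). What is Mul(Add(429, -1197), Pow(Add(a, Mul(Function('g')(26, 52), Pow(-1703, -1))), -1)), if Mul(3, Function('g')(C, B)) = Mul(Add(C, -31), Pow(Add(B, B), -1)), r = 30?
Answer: Rational(408066048, 414973411) ≈ 0.98335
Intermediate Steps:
a = -781 (a = Add(29, Mul(30, -27)) = Add(29, -810) = -781)
Function('g')(C, B) = Mul(Rational(1, 6), Pow(B, -1), Add(-31, C)) (Function('g')(C, B) = Mul(Rational(1, 3), Mul(Add(C, -31), Pow(Add(B, B), -1))) = Mul(Rational(1, 3), Mul(Add(-31, C), Pow(Mul(2, B), -1))) = Mul(Rational(1, 3), Mul(Add(-31, C), Mul(Rational(1, 2), Pow(B, -1)))) = Mul(Rational(1, 3), Mul(Rational(1, 2), Pow(B, -1), Add(-31, C))) = Mul(Rational(1, 6), Pow(B, -1), Add(-31, C)))
Mul(Add(429, -1197), Pow(Add(a, Mul(Function('g')(26, 52), Pow(-1703, -1))), -1)) = Mul(Add(429, -1197), Pow(Add(-781, Mul(Mul(Rational(1, 6), Pow(52, -1), Add(-31, 26)), Pow(-1703, -1))), -1)) = Mul(-768, Pow(Add(-781, Mul(Mul(Rational(1, 6), Rational(1, 52), -5), Rational(-1, 1703))), -1)) = Mul(-768, Pow(Add(-781, Mul(Rational(-5, 312), Rational(-1, 1703))), -1)) = Mul(-768, Pow(Add(-781, Rational(5, 531336)), -1)) = Mul(-768, Pow(Rational(-414973411, 531336), -1)) = Mul(-768, Rational(-531336, 414973411)) = Rational(408066048, 414973411)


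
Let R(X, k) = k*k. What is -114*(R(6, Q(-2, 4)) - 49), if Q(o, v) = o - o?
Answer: 5586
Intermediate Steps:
Q(o, v) = 0
R(X, k) = k²
-114*(R(6, Q(-2, 4)) - 49) = -114*(0² - 49) = -114*(0 - 49) = -114*(-49) = 5586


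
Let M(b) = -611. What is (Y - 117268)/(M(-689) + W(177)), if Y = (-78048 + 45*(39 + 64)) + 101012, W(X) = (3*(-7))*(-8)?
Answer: 89669/443 ≈ 202.41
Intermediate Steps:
W(X) = 168 (W(X) = -21*(-8) = 168)
Y = 27599 (Y = (-78048 + 45*103) + 101012 = (-78048 + 4635) + 101012 = -73413 + 101012 = 27599)
(Y - 117268)/(M(-689) + W(177)) = (27599 - 117268)/(-611 + 168) = -89669/(-443) = -89669*(-1/443) = 89669/443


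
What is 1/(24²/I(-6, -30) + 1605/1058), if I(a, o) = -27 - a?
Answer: -7406/191901 ≈ -0.038593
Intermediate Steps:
1/(24²/I(-6, -30) + 1605/1058) = 1/(24²/(-27 - 1*(-6)) + 1605/1058) = 1/(576/(-27 + 6) + 1605*(1/1058)) = 1/(576/(-21) + 1605/1058) = 1/(576*(-1/21) + 1605/1058) = 1/(-192/7 + 1605/1058) = 1/(-191901/7406) = -7406/191901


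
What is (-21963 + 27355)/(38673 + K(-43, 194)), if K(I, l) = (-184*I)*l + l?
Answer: 5392/1573795 ≈ 0.0034261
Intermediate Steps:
K(I, l) = l - 184*I*l (K(I, l) = -184*I*l + l = l - 184*I*l)
(-21963 + 27355)/(38673 + K(-43, 194)) = (-21963 + 27355)/(38673 + 194*(1 - 184*(-43))) = 5392/(38673 + 194*(1 + 7912)) = 5392/(38673 + 194*7913) = 5392/(38673 + 1535122) = 5392/1573795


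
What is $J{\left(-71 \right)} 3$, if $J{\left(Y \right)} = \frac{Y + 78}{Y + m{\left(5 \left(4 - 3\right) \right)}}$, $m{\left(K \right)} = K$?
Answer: $- \frac{7}{22} \approx -0.31818$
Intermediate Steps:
$J{\left(Y \right)} = \frac{78 + Y}{5 + Y}$ ($J{\left(Y \right)} = \frac{Y + 78}{Y + 5 \left(4 - 3\right)} = \frac{78 + Y}{Y + 5 \cdot 1} = \frac{78 + Y}{Y + 5} = \frac{78 + Y}{5 + Y}$)
$J{\left(-71 \right)} 3 = \frac{78 - 71}{5 - 71} \cdot 3 = \frac{1}{-66} \cdot 7 \cdot 3 = \left(- \frac{1}{66}\right) 7 \cdot 3 = \left(- \frac{7}{66}\right) 3 = - \frac{7}{22}$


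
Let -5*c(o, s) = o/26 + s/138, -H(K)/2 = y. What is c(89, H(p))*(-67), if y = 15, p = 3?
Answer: 128439/2990 ≈ 42.956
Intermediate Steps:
H(K) = -30 (H(K) = -2*15 = -30)
c(o, s) = -o/130 - s/690 (c(o, s) = -(o/26 + s/138)/5 = -o/130 - s/690)
c(89, H(p))*(-67) = (-1/130*89 - 1/690*(-30))*(-67) = (-89/130 + 1/23)*(-67) = -1917/2990*(-67) = 128439/2990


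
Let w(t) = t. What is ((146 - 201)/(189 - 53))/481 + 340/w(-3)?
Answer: -22241605/196248 ≈ -113.33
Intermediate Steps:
((146 - 201)/(189 - 53))/481 + 340/w(-3) = ((146 - 201)/(189 - 53))/481 + 340/(-3) = -55/136*(1/481) + 340*(-⅓) = -55*1/136*(1/481) - 340/3 = -55/136*1/481 - 340/3 = -55/65416 - 340/3 = -22241605/196248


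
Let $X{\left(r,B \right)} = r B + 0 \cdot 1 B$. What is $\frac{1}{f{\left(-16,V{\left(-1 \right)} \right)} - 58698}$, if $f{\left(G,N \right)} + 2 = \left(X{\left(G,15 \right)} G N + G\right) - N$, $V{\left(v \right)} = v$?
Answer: $- \frac{1}{62555} \approx -1.5986 \cdot 10^{-5}$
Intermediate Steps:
$X{\left(r,B \right)} = B r$ ($X{\left(r,B \right)} = B r + 0 B = B r + 0 = B r$)
$f{\left(G,N \right)} = -2 + G - N + 15 N G^{2}$ ($f{\left(G,N \right)} = -2 - \left(N - G - 15 G G N\right) = -2 - \left(N - G - 15 G^{2} N\right) = -2 - \left(N - G - 15 N G^{2}\right) = -2 + \left(G - N + 15 N G^{2}\right) = -2 + G - N + 15 N G^{2}$)
$\frac{1}{f{\left(-16,V{\left(-1 \right)} \right)} - 58698} = \frac{1}{\left(-2 - 16 - -1 + 15 \left(-1\right) \left(-16\right)^{2}\right) - 58698} = \frac{1}{\left(-2 - 16 + 1 + 15 \left(-1\right) 256\right) - 58698} = \frac{1}{\left(-2 - 16 + 1 - 3840\right) - 58698} = \frac{1}{-3857 - 58698} = \frac{1}{-62555} = - \frac{1}{62555}$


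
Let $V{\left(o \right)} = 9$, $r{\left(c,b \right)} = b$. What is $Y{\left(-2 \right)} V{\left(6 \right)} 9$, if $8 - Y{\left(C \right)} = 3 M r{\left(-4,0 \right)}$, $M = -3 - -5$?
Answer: $648$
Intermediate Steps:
$M = 2$ ($M = -3 + 5 = 2$)
$Y{\left(C \right)} = 8$ ($Y{\left(C \right)} = 8 - 3 \cdot 2 \cdot 0 = 8 - 6 \cdot 0 = 8 - 0 = 8 + 0 = 8$)
$Y{\left(-2 \right)} V{\left(6 \right)} 9 = 8 \cdot 9 \cdot 9 = 72 \cdot 9 = 648$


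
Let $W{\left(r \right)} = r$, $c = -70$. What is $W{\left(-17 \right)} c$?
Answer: $1190$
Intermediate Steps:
$W{\left(-17 \right)} c = \left(-17\right) \left(-70\right) = 1190$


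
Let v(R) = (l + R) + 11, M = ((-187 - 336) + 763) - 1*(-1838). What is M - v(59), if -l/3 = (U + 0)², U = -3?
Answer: 2035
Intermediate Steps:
l = -27 (l = -3*(-3 + 0)² = -3*(-3)² = -3*9 = -27)
M = 2078 (M = (-523 + 763) + 1838 = 240 + 1838 = 2078)
v(R) = -16 + R (v(R) = (-27 + R) + 11 = -16 + R)
M - v(59) = 2078 - (-16 + 59) = 2078 - 1*43 = 2078 - 43 = 2035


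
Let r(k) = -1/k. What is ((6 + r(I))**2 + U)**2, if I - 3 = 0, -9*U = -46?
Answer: 112225/81 ≈ 1385.5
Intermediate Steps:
U = 46/9 (U = -1/9*(-46) = 46/9 ≈ 5.1111)
I = 3 (I = 3 + 0 = 3)
((6 + r(I))**2 + U)**2 = ((6 - 1/3)**2 + 46/9)**2 = ((17/3)**2 + 46/9)**2 = (289/9 + 46/9)**2 = (335/9)**2 = 112225/81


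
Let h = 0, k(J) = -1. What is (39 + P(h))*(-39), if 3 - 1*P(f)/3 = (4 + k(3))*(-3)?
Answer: -2925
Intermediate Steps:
P(f) = 36 (P(f) = 9 - 3*(4 - 1)*(-3) = 9 - 9*(-3) = 9 - 3*(-9) = 9 + 27 = 36)
(39 + P(h))*(-39) = (39 + 36)*(-39) = 75*(-39) = -2925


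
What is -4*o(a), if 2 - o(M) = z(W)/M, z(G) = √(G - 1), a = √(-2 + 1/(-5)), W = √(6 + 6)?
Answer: -8 - 4*√(55 - 110*√3)/11 ≈ -8.0 - 4.2333*I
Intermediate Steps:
W = 2*√3 (W = √12 = 2*√3 ≈ 3.4641)
a = I*√55/5 (a = √(-2 - ⅕) = √(-11/5) = I*√55/5 ≈ 1.4832*I)
z(G) = √(-1 + G)
o(M) = 2 - √(-1 + 2*√3)/M
-4*o(a) = -4*(2 - √(-1 + 2*√3)/(I*√55/5)) = -4*(2 - (-I*√55/11)*√(-1 + 2*√3)) = -4*(2 + I*√55*√(-1 + 2*√3)/11) = -8 - 4*I*√55*√(-1 + 2*√3)/11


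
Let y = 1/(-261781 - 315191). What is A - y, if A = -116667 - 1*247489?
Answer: -210107815631/576972 ≈ -3.6416e+5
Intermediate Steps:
y = -1/576972 (y = 1/(-576972) = -1/576972 ≈ -1.7332e-6)
A = -364156 (A = -116667 - 247489 = -364156)
A - y = -364156 - 1*(-1/576972) = -364156 + 1/576972 = -210107815631/576972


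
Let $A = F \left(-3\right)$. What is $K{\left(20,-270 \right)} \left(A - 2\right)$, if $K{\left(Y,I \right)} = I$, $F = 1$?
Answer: $1350$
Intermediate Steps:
$A = -3$ ($A = 1 \left(-3\right) = -3$)
$K{\left(20,-270 \right)} \left(A - 2\right) = - 270 \left(-3 - 2\right) = \left(-270\right) \left(-5\right) = 1350$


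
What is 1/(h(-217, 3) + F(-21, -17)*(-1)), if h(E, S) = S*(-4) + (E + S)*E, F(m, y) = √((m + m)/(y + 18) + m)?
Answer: 46426/2155373539 + 3*I*√7/2155373539 ≈ 2.154e-5 + 3.6825e-9*I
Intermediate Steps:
F(m, y) = √(m + 2*m/(18 + y)) (F(m, y) = √((2*m)/(18 + y) + m) = √(2*m/(18 + y) + m) = √(m + 2*m/(18 + y)))
h(E, S) = -4*S + E*(E + S)
1/(h(-217, 3) + F(-21, -17)*(-1)) = 1/(((-217)² - 4*3 - 217*3) + √(-21*(20 - 17)/(18 - 17))*(-1)) = 1/((47089 - 12 - 651) + √(-21*3/1)*(-1)) = 1/(46426 + √(-21*1*3)*(-1)) = 1/(46426 + √(-63)*(-1)) = 1/(46426 + (3*I*√7)*(-1)) = 1/(46426 - 3*I*√7)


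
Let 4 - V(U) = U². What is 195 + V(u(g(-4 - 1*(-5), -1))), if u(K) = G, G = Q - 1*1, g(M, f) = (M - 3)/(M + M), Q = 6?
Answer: 174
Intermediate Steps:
g(M, f) = (-3 + M)/(2*M) (g(M, f) = (-3 + M)/((2*M)) = (-3 + M)*(1/(2*M)) = (-3 + M)/(2*M))
G = 5 (G = 6 - 1*1 = 6 - 1 = 5)
u(K) = 5
V(U) = 4 - U²
195 + V(u(g(-4 - 1*(-5), -1))) = 195 + (4 - 1*5²) = 195 + (4 - 1*25) = 195 + (4 - 25) = 195 - 21 = 174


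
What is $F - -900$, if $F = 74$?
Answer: $974$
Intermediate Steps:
$F - -900 = 74 - -900 = 74 + 900 = 974$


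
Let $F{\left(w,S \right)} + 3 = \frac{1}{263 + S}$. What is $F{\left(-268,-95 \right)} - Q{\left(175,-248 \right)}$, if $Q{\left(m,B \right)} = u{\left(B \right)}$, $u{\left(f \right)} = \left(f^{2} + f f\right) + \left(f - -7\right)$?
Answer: $- \frac{20625359}{168} \approx -1.2277 \cdot 10^{5}$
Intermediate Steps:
$u{\left(f \right)} = 7 + f + 2 f^{2}$ ($u{\left(f \right)} = \left(f^{2} + f^{2}\right) + \left(f + 7\right) = 2 f^{2} + \left(7 + f\right) = 7 + f + 2 f^{2}$)
$Q{\left(m,B \right)} = 7 + B + 2 B^{2}$
$F{\left(w,S \right)} = -3 + \frac{1}{263 + S}$
$F{\left(-268,-95 \right)} - Q{\left(175,-248 \right)} = \frac{-788 - -285}{263 - 95} - \left(7 - 248 + 2 \left(-248\right)^{2}\right) = \frac{-788 + 285}{168} - \left(7 - 248 + 2 \cdot 61504\right) = \frac{1}{168} \left(-503\right) - \left(7 - 248 + 123008\right) = - \frac{503}{168} - 122767 = - \frac{20625359}{168}$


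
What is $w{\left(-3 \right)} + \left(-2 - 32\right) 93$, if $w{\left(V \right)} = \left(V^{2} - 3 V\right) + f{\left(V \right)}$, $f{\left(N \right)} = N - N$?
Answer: $-3144$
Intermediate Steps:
$f{\left(N \right)} = 0$
$w{\left(V \right)} = V^{2} - 3 V$ ($w{\left(V \right)} = \left(V^{2} - 3 V\right) + 0 = V^{2} - 3 V$)
$w{\left(-3 \right)} + \left(-2 - 32\right) 93 = - 3 \left(-3 - 3\right) + \left(-2 - 32\right) 93 = \left(-3\right) \left(-6\right) + \left(-2 - 32\right) 93 = 18 - 3162 = -3144$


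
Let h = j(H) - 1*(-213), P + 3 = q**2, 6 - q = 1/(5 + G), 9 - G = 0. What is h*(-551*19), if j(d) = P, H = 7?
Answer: -503024981/196 ≈ -2.5665e+6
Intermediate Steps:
G = 9 (G = 9 - 1*0 = 9 + 0 = 9)
q = 83/14 (q = 6 - 1/(5 + 9) = 6 - 1/14 = 83/14 ≈ 5.9286)
P = 6301/196 (P = -3 + (83/14)**2 = -3 + 6889/196 = 6301/196 ≈ 32.148)
j(d) = 6301/196
h = 48049/196 (h = 6301/196 - 1*(-213) = 6301/196 + 213 = 48049/196 ≈ 245.15)
h*(-551*19) = 48049*(-551*19)/196 = (48049/196)*(-10469) = -503024981/196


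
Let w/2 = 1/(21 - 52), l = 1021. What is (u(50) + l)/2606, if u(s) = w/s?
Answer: 395637/1009825 ≈ 0.39179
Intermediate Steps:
w = -2/31 (w = 2/(21 - 52) = 2/(-31) = 2*(-1/31) = -2/31 ≈ -0.064516)
u(s) = -2/(31*s)
(u(50) + l)/2606 = (-2/31/50 + 1021)/2606 = (-2/31*1/50 + 1021)*(1/2606) = (-1/775 + 1021)*(1/2606) = (791274/775)*(1/2606) = 395637/1009825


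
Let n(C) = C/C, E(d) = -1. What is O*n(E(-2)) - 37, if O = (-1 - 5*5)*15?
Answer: -427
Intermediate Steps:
n(C) = 1
O = -390 (O = (-1 - 25)*15 = -26*15 = -390)
O*n(E(-2)) - 37 = -390*1 - 37 = -390 - 37 = -427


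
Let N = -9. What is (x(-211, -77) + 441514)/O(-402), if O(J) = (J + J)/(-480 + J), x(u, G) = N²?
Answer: 64914465/134 ≈ 4.8444e+5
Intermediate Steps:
x(u, G) = 81 (x(u, G) = (-9)² = 81)
O(J) = 2*J/(-480 + J) (O(J) = (2*J)/(-480 + J) = 2*J/(-480 + J))
(x(-211, -77) + 441514)/O(-402) = (81 + 441514)/((2*(-402)/(-480 - 402))) = 441595/((2*(-402)/(-882))) = 441595/((2*(-402)*(-1/882))) = 441595/(134/147) = 441595*(147/134) = 64914465/134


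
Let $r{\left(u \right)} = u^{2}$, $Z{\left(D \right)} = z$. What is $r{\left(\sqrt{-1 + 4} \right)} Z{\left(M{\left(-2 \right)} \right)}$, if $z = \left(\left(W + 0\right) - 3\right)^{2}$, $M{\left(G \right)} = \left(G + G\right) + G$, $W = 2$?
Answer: $3$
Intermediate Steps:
$M{\left(G \right)} = 3 G$ ($M{\left(G \right)} = 2 G + G = 3 G$)
$z = 1$ ($z = \left(\left(2 + 0\right) - 3\right)^{2} = \left(2 - 3\right)^{2} = \left(-1\right)^{2} = 1$)
$Z{\left(D \right)} = 1$
$r{\left(\sqrt{-1 + 4} \right)} Z{\left(M{\left(-2 \right)} \right)} = \left(\sqrt{-1 + 4}\right)^{2} \cdot 1 = \left(\sqrt{3}\right)^{2} \cdot 1 = 3 \cdot 1 = 3$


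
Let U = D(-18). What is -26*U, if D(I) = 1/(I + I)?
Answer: 13/18 ≈ 0.72222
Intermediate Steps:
D(I) = 1/(2*I)
U = -1/36 (U = (1/2)/(-18) = (1/2)*(-1/18) = -1/36 ≈ -0.027778)
-26*U = -26*(-1/36) = 13/18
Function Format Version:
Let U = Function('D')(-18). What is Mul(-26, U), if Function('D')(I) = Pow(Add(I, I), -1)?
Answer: Rational(13, 18) ≈ 0.72222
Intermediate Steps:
Function('D')(I) = Mul(Rational(1, 2), Pow(I, -1)) (Function('D')(I) = Pow(Mul(2, I), -1) = Mul(Rational(1, 2), Pow(I, -1)))
U = Rational(-1, 36) (U = Mul(Rational(1, 2), Pow(-18, -1)) = Mul(Rational(1, 2), Rational(-1, 18)) = Rational(-1, 36) ≈ -0.027778)
Mul(-26, U) = Mul(-26, Rational(-1, 36)) = Rational(13, 18)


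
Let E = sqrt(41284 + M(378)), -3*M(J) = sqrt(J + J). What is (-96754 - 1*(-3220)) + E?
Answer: -93534 + sqrt(41284 - 2*sqrt(21)) ≈ -93331.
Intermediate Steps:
M(J) = -sqrt(2)*sqrt(J)/3 (M(J) = -sqrt(J + J)/3 = -sqrt(2)*sqrt(J)/3)
E = sqrt(41284 - 2*sqrt(21)) (E = sqrt(41284 - sqrt(2)*sqrt(378)/3) = sqrt(41284 - sqrt(2)*3*sqrt(42)/3) = sqrt(41284 - 2*sqrt(21)) ≈ 203.16)
(-96754 - 1*(-3220)) + E = (-96754 - 1*(-3220)) + sqrt(41284 - 2*sqrt(21)) = (-96754 + 3220) + sqrt(41284 - 2*sqrt(21)) = -93534 + sqrt(41284 - 2*sqrt(21))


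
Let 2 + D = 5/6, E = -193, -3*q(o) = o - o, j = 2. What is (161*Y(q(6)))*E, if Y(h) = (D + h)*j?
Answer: 217511/3 ≈ 72504.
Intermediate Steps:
q(o) = 0 (q(o) = -(o - o)/3 = -⅓*0 = 0)
D = -7/6 (D = -2 + 5/6 = -2 + 5*(⅙) = -2 + ⅚ = -7/6 ≈ -1.1667)
Y(h) = -7/3 + 2*h (Y(h) = (-7/6 + h)*2 = -7/3 + 2*h)
(161*Y(q(6)))*E = (161*(-7/3 + 2*0))*(-193) = (161*(-7/3 + 0))*(-193) = (161*(-7/3))*(-193) = -1127/3*(-193) = 217511/3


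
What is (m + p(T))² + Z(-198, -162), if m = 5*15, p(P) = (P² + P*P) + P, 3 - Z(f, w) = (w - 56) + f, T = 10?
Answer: 81644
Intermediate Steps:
Z(f, w) = 59 - f - w (Z(f, w) = 3 - ((w - 56) + f) = 3 - ((-56 + w) + f) = 3 - (-56 + f + w) = 3 + (56 - f - w) = 59 - f - w)
p(P) = P + 2*P² (p(P) = (P² + P²) + P = 2*P² + P = P + 2*P²)
m = 75
(m + p(T))² + Z(-198, -162) = (75 + 10*(1 + 2*10))² + (59 - 1*(-198) - 1*(-162)) = (75 + 10*(1 + 20))² + (59 + 198 + 162) = (75 + 10*21)² + 419 = (75 + 210)² + 419 = 285² + 419 = 81225 + 419 = 81644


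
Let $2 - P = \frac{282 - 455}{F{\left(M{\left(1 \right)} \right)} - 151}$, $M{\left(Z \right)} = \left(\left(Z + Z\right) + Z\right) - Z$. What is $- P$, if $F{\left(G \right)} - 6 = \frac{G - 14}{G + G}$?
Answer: $- \frac{123}{148} \approx -0.83108$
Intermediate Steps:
$M{\left(Z \right)} = 2 Z$ ($M{\left(Z \right)} = \left(2 Z + Z\right) - Z = 3 Z - Z = 2 Z$)
$F{\left(G \right)} = 6 + \frac{-14 + G}{2 G}$ ($F{\left(G \right)} = 6 + \frac{G - 14}{G + G} = 6 + \frac{-14 + G}{2 G}$)
$P = \frac{123}{148}$ ($P = 2 - \frac{282 - 455}{\left(\frac{13}{2} - \frac{7}{2 \cdot 1}\right) - 151} = 2 - - \frac{173}{\left(\frac{13}{2} - \frac{7}{2}\right) - 151} = 2 - - \frac{173}{3 - 151} = 2 - - \frac{173}{-148} = 2 - \left(-173\right) \left(- \frac{1}{148}\right) = 2 - \frac{173}{148} = \frac{123}{148} \approx 0.83108$)
$- P = \left(-1\right) \frac{123}{148} = - \frac{123}{148}$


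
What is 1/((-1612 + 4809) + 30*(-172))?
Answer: -1/1963 ≈ -0.00050942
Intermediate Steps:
1/((-1612 + 4809) + 30*(-172)) = 1/(3197 - 5160) = 1/(-1963) = -1/1963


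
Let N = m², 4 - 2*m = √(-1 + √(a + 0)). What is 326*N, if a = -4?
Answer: 163*(4 - √(-1 + 2*I))²/2 ≈ 709.93 - 666.36*I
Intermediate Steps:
m = 2 - √(-1 + 2*I)/2 (m = 2 - √(-1 + √(-4 + 0))/2 = 2 - √(-1 + √(-4))/2 = 2 - √(-1 + 2*I)/2 ≈ 1.6069 - 0.63601*I)
N = (2 - √(-1 + 2*I)/2)² ≈ 2.1777 - 2.044*I
326*N = 326*((4 - √(-1 + 2*I))²/4) = 163*(4 - √(-1 + 2*I))²/2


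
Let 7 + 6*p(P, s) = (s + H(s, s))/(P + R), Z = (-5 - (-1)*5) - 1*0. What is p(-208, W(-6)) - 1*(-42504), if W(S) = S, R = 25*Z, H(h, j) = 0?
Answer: 26521771/624 ≈ 42503.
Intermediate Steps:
Z = 0 (Z = (-5 - 1*(-5)) + 0 = (-5 + 5) + 0 = 0 + 0 = 0)
R = 0 (R = 25*0 = 0)
p(P, s) = -7/6 + s/(6*P) (p(P, s) = -7/6 + ((s + 0)/(P + 0))/6 = -7/6 + (s/P)/6 = -7/6 + s/(6*P))
p(-208, W(-6)) - 1*(-42504) = (⅙)*(-6 - 7*(-208))/(-208) - 1*(-42504) = (⅙)*(-1/208)*(-6 + 1456) + 42504 = (⅙)*(-1/208)*1450 + 42504 = -725/624 + 42504 = 26521771/624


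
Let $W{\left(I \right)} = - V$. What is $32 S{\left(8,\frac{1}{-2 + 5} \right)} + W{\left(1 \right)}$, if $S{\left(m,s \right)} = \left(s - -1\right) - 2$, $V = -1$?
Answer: $- \frac{61}{3} \approx -20.333$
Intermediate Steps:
$W{\left(I \right)} = 1$ ($W{\left(I \right)} = \left(-1\right) \left(-1\right) = 1$)
$S{\left(m,s \right)} = -1 + s$ ($S{\left(m,s \right)} = \left(s + 1\right) - 2 = \left(1 + s\right) - 2 = -1 + s$)
$32 S{\left(8,\frac{1}{-2 + 5} \right)} + W{\left(1 \right)} = 32 \left(-1 + \frac{1}{-2 + 5}\right) + 1 = 32 \left(-1 + \frac{1}{3}\right) + 1 = 32 \left(- \frac{2}{3}\right) + 1 = - \frac{64}{3} + 1 = - \frac{61}{3}$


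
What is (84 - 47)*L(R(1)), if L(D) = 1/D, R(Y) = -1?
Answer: -37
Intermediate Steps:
(84 - 47)*L(R(1)) = (84 - 47)/(-1) = 37*(-1) = -37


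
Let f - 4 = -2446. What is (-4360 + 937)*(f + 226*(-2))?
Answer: 9906162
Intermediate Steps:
f = -2442 (f = 4 - 2446 = -2442)
(-4360 + 937)*(f + 226*(-2)) = (-4360 + 937)*(-2442 + 226*(-2)) = -3423*(-2442 - 452) = -3423*(-2894) = 9906162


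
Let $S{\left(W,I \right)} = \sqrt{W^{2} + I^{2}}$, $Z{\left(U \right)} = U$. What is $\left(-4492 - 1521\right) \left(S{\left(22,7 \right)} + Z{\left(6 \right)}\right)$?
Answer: $-36078 - 6013 \sqrt{533} \approx -1.749 \cdot 10^{5}$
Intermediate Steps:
$S{\left(W,I \right)} = \sqrt{I^{2} + W^{2}}$
$\left(-4492 - 1521\right) \left(S{\left(22,7 \right)} + Z{\left(6 \right)}\right) = \left(-4492 - 1521\right) \left(\sqrt{7^{2} + 22^{2}} + 6\right) = - 6013 \left(\sqrt{49 + 484} + 6\right) = - 6013 \left(\sqrt{533} + 6\right) = - 6013 \left(6 + \sqrt{533}\right) = -36078 - 6013 \sqrt{533}$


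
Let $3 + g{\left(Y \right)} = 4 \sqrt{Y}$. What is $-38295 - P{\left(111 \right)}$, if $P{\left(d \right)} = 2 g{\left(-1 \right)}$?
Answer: $-38289 - 8 i \approx -38289.0 - 8.0 i$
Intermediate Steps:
$g{\left(Y \right)} = -3 + 4 \sqrt{Y}$
$P{\left(d \right)} = -6 + 8 i$ ($P{\left(d \right)} = 2 \left(-3 + 4 \sqrt{-1}\right) = 2 \left(-3 + 4 i\right) = -6 + 8 i$)
$-38295 - P{\left(111 \right)} = -38295 - \left(-6 + 8 i\right) = -38295 + \left(6 - 8 i\right) = -38289 - 8 i$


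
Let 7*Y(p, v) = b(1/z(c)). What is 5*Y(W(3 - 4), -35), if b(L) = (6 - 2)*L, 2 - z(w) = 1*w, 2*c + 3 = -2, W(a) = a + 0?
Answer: 40/63 ≈ 0.63492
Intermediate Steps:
W(a) = a
c = -5/2 (c = -3/2 + (½)*(-2) = -3/2 - 1 = -5/2 ≈ -2.5000)
z(w) = 2 - w
b(L) = 4*L
Y(p, v) = 8/63 (Y(p, v) = (4/(2 - 1*(-5/2)))/7 = (4/(2 + 5/2))/7 = (4/(9/2))/7 = (4*(2/9))/7 = (⅐)*(8/9) = 8/63)
5*Y(W(3 - 4), -35) = 5*(8/63) = 40/63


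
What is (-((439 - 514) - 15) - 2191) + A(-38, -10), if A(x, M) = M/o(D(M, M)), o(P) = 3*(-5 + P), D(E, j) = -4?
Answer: -56717/27 ≈ -2100.6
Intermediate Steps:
o(P) = -15 + 3*P
A(x, M) = -M/27 (A(x, M) = M/(-15 + 3*(-4)) = M/(-15 - 12) = M/(-27) = M*(-1/27) = -M/27)
(-((439 - 514) - 15) - 2191) + A(-38, -10) = (-((439 - 514) - 15) - 2191) - 1/27*(-10) = (-(-75 - 15) - 2191) + 10/27 = (-1*(-90) - 2191) + 10/27 = (90 - 2191) + 10/27 = -2101 + 10/27 = -56717/27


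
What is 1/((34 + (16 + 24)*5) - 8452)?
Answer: -1/8218 ≈ -0.00012168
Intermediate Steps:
1/((34 + (16 + 24)*5) - 8452) = 1/((34 + 40*5) - 8452) = 1/((34 + 200) - 8452) = 1/(234 - 8452) = 1/(-8218) = -1/8218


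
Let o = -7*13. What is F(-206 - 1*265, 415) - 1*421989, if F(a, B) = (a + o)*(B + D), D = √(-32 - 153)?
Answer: -655219 - 562*I*√185 ≈ -6.5522e+5 - 7644.0*I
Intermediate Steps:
o = -91 (o = -1*91 = -91)
D = I*√185 (D = √(-185) = I*√185 ≈ 13.601*I)
F(a, B) = (-91 + a)*(B + I*√185) (F(a, B) = (a - 91)*(B + I*√185) = (-91 + a)*(B + I*√185))
F(-206 - 1*265, 415) - 1*421989 = (-91*415 + 415*(-206 - 1*265) - 91*I*√185 + I*(-206 - 1*265)*√185) - 1*421989 = (-37765 + 415*(-206 - 265) - 91*I*√185 + I*(-206 - 265)*√185) - 421989 = (-37765 + 415*(-471) - 91*I*√185 + I*(-471)*√185) - 421989 = (-37765 - 195465 - 91*I*√185 - 471*I*√185) - 421989 = (-233230 - 562*I*√185) - 421989 = -655219 - 562*I*√185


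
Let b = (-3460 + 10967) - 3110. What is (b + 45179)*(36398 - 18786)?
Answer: 873132512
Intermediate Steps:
b = 4397 (b = 7507 - 3110 = 4397)
(b + 45179)*(36398 - 18786) = (4397 + 45179)*(36398 - 18786) = 49576*17612 = 873132512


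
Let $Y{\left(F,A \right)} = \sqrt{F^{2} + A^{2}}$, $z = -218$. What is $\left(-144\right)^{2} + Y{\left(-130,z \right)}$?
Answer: $20736 + 2 \sqrt{16106} \approx 20990.0$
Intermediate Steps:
$Y{\left(F,A \right)} = \sqrt{A^{2} + F^{2}}$
$\left(-144\right)^{2} + Y{\left(-130,z \right)} = \left(-144\right)^{2} + \sqrt{\left(-218\right)^{2} + \left(-130\right)^{2}} = 20736 + \sqrt{47524 + 16900} = 20736 + \sqrt{64424} = 20736 + 2 \sqrt{16106}$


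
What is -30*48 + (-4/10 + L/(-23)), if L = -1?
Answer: -165641/115 ≈ -1440.4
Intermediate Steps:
-30*48 + (-4/10 + L/(-23)) = -30*48 + (-4/10 - 1/(-23)) = -1440 + (-4*⅒ - 1*(-1/23)) = -1440 + (-⅖ + 1/23) = -1440 - 41/115 = -165641/115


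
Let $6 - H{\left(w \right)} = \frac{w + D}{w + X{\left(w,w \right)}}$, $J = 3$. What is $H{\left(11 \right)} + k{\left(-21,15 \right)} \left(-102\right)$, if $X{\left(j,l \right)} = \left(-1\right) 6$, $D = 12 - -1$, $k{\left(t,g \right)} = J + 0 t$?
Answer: $- \frac{1524}{5} \approx -304.8$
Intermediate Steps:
$k{\left(t,g \right)} = 3$ ($k{\left(t,g \right)} = 3 + 0 t = 3 + 0 = 3$)
$D = 13$ ($D = 12 + 1 = 13$)
$X{\left(j,l \right)} = -6$
$H{\left(w \right)} = 6 - \frac{13 + w}{-6 + w}$ ($H{\left(w \right)} = 6 - \frac{w + 13}{w - 6} = 6 - \frac{13 + w}{-6 + w}$)
$H{\left(11 \right)} + k{\left(-21,15 \right)} \left(-102\right) = \frac{-49 + 5 \cdot 11}{-6 + 11} + 3 \left(-102\right) = \frac{-49 + 55}{5} - 306 = \frac{1}{5} \cdot 6 - 306 = \frac{6}{5} - 306 = - \frac{1524}{5}$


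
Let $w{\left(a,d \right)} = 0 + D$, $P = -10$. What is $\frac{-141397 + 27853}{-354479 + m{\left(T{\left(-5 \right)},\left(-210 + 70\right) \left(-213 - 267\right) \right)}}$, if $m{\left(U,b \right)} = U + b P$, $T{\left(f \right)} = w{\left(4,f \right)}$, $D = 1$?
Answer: $\frac{56772}{513239} \approx 0.11062$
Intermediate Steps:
$w{\left(a,d \right)} = 1$ ($w{\left(a,d \right)} = 0 + 1 = 1$)
$T{\left(f \right)} = 1$
$m{\left(U,b \right)} = U - 10 b$ ($m{\left(U,b \right)} = U + b \left(-10\right) = U - 10 b$)
$\frac{-141397 + 27853}{-354479 + m{\left(T{\left(-5 \right)},\left(-210 + 70\right) \left(-213 - 267\right) \right)}} = \frac{-141397 + 27853}{-354479 + \left(1 - 10 \left(-210 + 70\right) \left(-213 - 267\right)\right)} = - \frac{113544}{-354479 + \left(1 - 10 \left(\left(-140\right) \left(-480\right)\right)\right)} = - \frac{113544}{-354479 + \left(1 - 672000\right)} = - \frac{113544}{-354479 - 671999} = - \frac{113544}{-1026478} = \left(-113544\right) \left(- \frac{1}{1026478}\right) = \frac{56772}{513239}$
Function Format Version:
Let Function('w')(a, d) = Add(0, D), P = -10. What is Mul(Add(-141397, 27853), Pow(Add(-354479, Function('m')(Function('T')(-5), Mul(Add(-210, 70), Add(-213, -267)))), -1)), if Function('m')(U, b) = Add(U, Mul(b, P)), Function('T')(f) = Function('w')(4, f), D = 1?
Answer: Rational(56772, 513239) ≈ 0.11062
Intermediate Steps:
Function('w')(a, d) = 1 (Function('w')(a, d) = Add(0, 1) = 1)
Function('T')(f) = 1
Function('m')(U, b) = Add(U, Mul(-10, b)) (Function('m')(U, b) = Add(U, Mul(b, -10)) = Add(U, Mul(-10, b)))
Mul(Add(-141397, 27853), Pow(Add(-354479, Function('m')(Function('T')(-5), Mul(Add(-210, 70), Add(-213, -267)))), -1)) = Mul(Add(-141397, 27853), Pow(Add(-354479, Add(1, Mul(-10, Mul(Add(-210, 70), Add(-213, -267))))), -1)) = Mul(-113544, Pow(Add(-354479, Add(1, Mul(-10, Mul(-140, -480)))), -1)) = Mul(-113544, Pow(Add(-354479, Add(1, Mul(-10, 67200))), -1)) = Mul(-113544, Pow(Add(-354479, Add(1, -672000)), -1)) = Mul(-113544, Pow(Add(-354479, -671999), -1)) = Mul(-113544, Pow(-1026478, -1)) = Mul(-113544, Rational(-1, 1026478)) = Rational(56772, 513239)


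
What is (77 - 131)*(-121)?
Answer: 6534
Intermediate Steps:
(77 - 131)*(-121) = -54*(-121) = 6534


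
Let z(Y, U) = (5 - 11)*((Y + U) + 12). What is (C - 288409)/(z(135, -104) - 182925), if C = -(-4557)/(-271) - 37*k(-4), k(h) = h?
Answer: 26041096/16547531 ≈ 1.5737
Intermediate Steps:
z(Y, U) = -72 - 6*U - 6*Y (z(Y, U) = -6*((U + Y) + 12) = -6*(12 + U + Y) = -72 - 6*U - 6*Y)
C = 35551/271 (C = -(-4557)/(-271) - 37*(-4) = -(-4557)*(-1)/271 + 148 = -147*31/271 + 148 = -4557/271 + 148 = 35551/271 ≈ 131.18)
(C - 288409)/(z(135, -104) - 182925) = (35551/271 - 288409)/((-72 - 6*(-104) - 6*135) - 182925) = -78123288/(271*((-72 + 624 - 810) - 182925)) = -78123288/(271*(-258 - 182925)) = -78123288/271/(-183183) = -78123288/271*(-1/183183) = 26041096/16547531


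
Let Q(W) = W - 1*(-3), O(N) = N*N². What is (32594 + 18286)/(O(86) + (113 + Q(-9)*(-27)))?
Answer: 50880/636331 ≈ 0.079958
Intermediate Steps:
O(N) = N³
Q(W) = 3 + W (Q(W) = W + 3 = 3 + W)
(32594 + 18286)/(O(86) + (113 + Q(-9)*(-27))) = (32594 + 18286)/(86³ + (113 + (3 - 9)*(-27))) = 50880/(636056 + (113 - 6*(-27))) = 50880/(636056 + (113 + 162)) = 50880/(636056 + 275) = 50880/636331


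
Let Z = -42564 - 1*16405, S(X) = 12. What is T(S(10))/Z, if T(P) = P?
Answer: -12/58969 ≈ -0.00020350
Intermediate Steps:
Z = -58969 (Z = -42564 - 16405 = -58969)
T(S(10))/Z = 12/(-58969) = 12*(-1/58969) = -12/58969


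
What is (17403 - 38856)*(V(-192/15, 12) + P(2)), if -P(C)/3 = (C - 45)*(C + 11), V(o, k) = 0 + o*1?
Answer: -178510413/5 ≈ -3.5702e+7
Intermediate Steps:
V(o, k) = o (V(o, k) = 0 + o = o)
P(C) = -3*(-45 + C)*(11 + C) (P(C) = -3*(C - 45)*(C + 11) = -3*(-45 + C)*(11 + C))
(17403 - 38856)*(V(-192/15, 12) + P(2)) = (17403 - 38856)*(-192/15 + (1485 - 3*2² + 102*2)) = -21453*(-192*1/15 + (1485 - 3*4 + 204)) = -21453*(-64/5 + (1485 - 12 + 204)) = -21453*(-64/5 + 1677) = -21453*8321/5 = -178510413/5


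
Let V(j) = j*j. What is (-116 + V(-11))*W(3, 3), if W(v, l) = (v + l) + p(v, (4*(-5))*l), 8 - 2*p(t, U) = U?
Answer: 200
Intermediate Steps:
p(t, U) = 4 - U/2
V(j) = j**2
W(v, l) = 4 + v + 11*l (W(v, l) = (v + l) + (4 - 4*(-5)*l/2) = (l + v) + (4 - (-10)*l) = (l + v) + (4 + 10*l) = 4 + v + 11*l)
(-116 + V(-11))*W(3, 3) = (-116 + (-11)**2)*(4 + 3 + 11*3) = (-116 + 121)*(4 + 3 + 33) = 5*40 = 200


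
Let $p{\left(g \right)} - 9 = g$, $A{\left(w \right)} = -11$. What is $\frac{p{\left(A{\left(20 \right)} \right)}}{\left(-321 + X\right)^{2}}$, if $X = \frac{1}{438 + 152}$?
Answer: $- \frac{696200}{35868193321} \approx -1.941 \cdot 10^{-5}$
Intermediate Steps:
$X = \frac{1}{590} \approx 0.0016949$
$p{\left(g \right)} = 9 + g$
$\frac{p{\left(A{\left(20 \right)} \right)}}{\left(-321 + X\right)^{2}} = \frac{9 - 11}{\left(-321 + \frac{1}{590}\right)^{2}} = - \frac{2}{\left(- \frac{189389}{590}\right)^{2}} = - \frac{2}{\frac{35868193321}{348100}} = \left(-2\right) \frac{348100}{35868193321} = - \frac{696200}{35868193321}$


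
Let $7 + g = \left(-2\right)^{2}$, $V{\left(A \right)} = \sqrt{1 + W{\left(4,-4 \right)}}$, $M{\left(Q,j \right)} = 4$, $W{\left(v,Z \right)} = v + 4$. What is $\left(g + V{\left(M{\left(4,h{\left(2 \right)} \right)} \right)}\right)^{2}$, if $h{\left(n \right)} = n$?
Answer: $0$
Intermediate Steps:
$W{\left(v,Z \right)} = 4 + v$
$V{\left(A \right)} = 3$ ($V{\left(A \right)} = \sqrt{1 + \left(4 + 4\right)} = \sqrt{1 + 8} = \sqrt{9} = 3$)
$g = -3$ ($g = -7 + \left(-2\right)^{2} = -7 + 4 = -3$)
$\left(g + V{\left(M{\left(4,h{\left(2 \right)} \right)} \right)}\right)^{2} = \left(-3 + 3\right)^{2} = 0^{2} = 0$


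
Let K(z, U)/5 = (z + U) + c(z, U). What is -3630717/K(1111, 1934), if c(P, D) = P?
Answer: -3630717/20780 ≈ -174.72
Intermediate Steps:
K(z, U) = 5*U + 10*z (K(z, U) = 5*((z + U) + z) = 5*((U + z) + z) = 5*(U + 2*z) = 5*U + 10*z)
-3630717/K(1111, 1934) = -3630717/(5*1934 + 10*1111) = -3630717/(9670 + 11110) = -3630717/20780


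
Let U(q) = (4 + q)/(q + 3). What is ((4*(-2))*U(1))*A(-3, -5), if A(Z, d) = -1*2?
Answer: 20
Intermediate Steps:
A(Z, d) = -2
U(q) = (4 + q)/(3 + q)
((4*(-2))*U(1))*A(-3, -5) = ((4*(-2))*((4 + 1)/(3 + 1)))*(-2) = -8*5/4*(-2) = -10*(-2) = 20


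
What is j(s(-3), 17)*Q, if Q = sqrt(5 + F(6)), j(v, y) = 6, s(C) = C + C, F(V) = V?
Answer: 6*sqrt(11) ≈ 19.900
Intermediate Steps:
s(C) = 2*C
Q = sqrt(11) (Q = sqrt(5 + 6) = sqrt(11) ≈ 3.3166)
j(s(-3), 17)*Q = 6*sqrt(11)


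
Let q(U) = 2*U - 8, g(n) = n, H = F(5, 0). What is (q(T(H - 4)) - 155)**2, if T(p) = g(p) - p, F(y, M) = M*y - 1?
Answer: 26569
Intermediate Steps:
F(y, M) = -1 + M*y
H = -1 (H = -1 + 0*5 = -1 + 0 = -1)
T(p) = 0 (T(p) = p - p = 0)
q(U) = -8 + 2*U
(q(T(H - 4)) - 155)**2 = ((-8 + 2*0) - 155)**2 = ((-8 + 0) - 155)**2 = (-8 - 155)**2 = (-163)**2 = 26569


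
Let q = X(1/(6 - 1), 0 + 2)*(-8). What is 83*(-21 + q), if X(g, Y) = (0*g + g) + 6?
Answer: -29299/5 ≈ -5859.8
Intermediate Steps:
X(g, Y) = 6 + g (X(g, Y) = (0 + g) + 6 = g + 6 = 6 + g)
q = -248/5 (q = (6 + 1/(6 - 1))*(-8) = (6 + 1/5)*(-8) = (6 + ⅕)*(-8) = (31/5)*(-8) = -248/5 ≈ -49.600)
83*(-21 + q) = 83*(-21 - 248/5) = 83*(-353/5) = -29299/5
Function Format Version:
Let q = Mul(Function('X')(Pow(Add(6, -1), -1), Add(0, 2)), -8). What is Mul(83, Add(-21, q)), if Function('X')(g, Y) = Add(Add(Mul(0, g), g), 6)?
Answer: Rational(-29299, 5) ≈ -5859.8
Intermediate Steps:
Function('X')(g, Y) = Add(6, g) (Function('X')(g, Y) = Add(Add(0, g), 6) = Add(g, 6) = Add(6, g))
q = Rational(-248, 5) (q = Mul(Add(6, Pow(Add(6, -1), -1)), -8) = Mul(Add(6, Pow(5, -1)), -8) = Mul(Add(6, Rational(1, 5)), -8) = Mul(Rational(31, 5), -8) = Rational(-248, 5) ≈ -49.600)
Mul(83, Add(-21, q)) = Mul(83, Add(-21, Rational(-248, 5))) = Mul(83, Rational(-353, 5)) = Rational(-29299, 5)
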